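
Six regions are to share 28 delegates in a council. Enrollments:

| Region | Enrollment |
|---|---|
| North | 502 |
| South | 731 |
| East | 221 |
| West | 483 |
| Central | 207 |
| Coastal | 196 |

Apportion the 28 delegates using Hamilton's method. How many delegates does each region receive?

The standard divisor is 2340/28 ≈ 83.571.
Standard quotas: North 6.007, South 8.747, East 2.644, West 5.779, Central 2.477, Coastal 2.345.
Lower quotas: North 6, South 8, East 2, West 5, Central 2, Coastal 2 (sum 25, leaving 3 seats).
Remainders in descending order: West 0.779, South 0.747, East 0.644, Central 0.477, Coastal 0.345, North 0.007.
The surplus seats go to West, South, East.

North 6, South 9, East 3, West 6, Central 2, Coastal 2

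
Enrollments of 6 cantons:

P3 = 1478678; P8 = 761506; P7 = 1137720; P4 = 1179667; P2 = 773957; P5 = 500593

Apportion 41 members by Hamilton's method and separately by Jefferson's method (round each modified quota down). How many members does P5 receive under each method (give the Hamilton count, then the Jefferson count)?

4 and 3

Hamilton: P3 10, P8 5, P7 8, P4 8, P2 6, P5 4.
Jefferson: P3 11, P8 5, P7 8, P4 9, P2 5, P5 3.
P5 gets 4 under Hamilton and 3 under Jefferson.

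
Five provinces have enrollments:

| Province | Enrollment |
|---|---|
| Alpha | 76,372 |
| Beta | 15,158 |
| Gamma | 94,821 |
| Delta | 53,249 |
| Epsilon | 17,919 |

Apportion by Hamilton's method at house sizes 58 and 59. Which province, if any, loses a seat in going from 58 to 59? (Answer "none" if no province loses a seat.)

At 58 seats: Alpha 17, Beta 4, Gamma 21, Delta 12, Epsilon 4.
At 59 seats: Alpha 18, Beta 3, Gamma 22, Delta 12, Epsilon 4.
Beta drops from 4 to 3.

Beta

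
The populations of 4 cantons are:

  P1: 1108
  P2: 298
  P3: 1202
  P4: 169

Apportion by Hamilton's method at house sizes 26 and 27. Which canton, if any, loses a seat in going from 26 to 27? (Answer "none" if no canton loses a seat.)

At 26 seats: P1 10, P2 3, P3 11, P4 2.
At 27 seats: P1 11, P2 3, P3 12, P4 1.
P4 drops from 2 to 1.

P4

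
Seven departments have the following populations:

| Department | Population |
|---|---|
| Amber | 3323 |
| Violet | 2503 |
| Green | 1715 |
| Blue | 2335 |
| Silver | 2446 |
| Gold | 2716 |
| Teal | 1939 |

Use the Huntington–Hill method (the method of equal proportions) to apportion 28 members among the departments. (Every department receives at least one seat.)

With divisor 607: modified quotas Amber 5.474, Violet 4.124, Green 2.825, Blue 3.847, Silver 4.030, Gold 4.474, Teal 3.194.
Geometric-mean thresholds: Amber √(5·6)=5.477, Violet √(4·5)=4.472, Green √(2·3)=2.449, Blue √(3·4)=3.464, Silver √(4·5)=4.472, Gold √(4·5)=4.472, Teal √(3·4)=3.464.
Each quota rounded against its threshold gives Amber 5, Violet 4, Green 3, Blue 4, Silver 4, Gold 5, Teal 3 (total 28).

Amber: 5, Violet: 4, Green: 3, Blue: 4, Silver: 4, Gold: 5, Teal: 3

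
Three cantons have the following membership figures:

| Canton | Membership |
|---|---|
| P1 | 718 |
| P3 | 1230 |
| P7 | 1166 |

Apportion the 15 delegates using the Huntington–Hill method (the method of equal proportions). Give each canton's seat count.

P1 3, P3 6, P7 6

With divisor 210: modified quotas P1 3.419, P3 5.857, P7 5.552.
Geometric-mean thresholds: P1 √(3·4)=3.464, P3 √(5·6)=5.477, P7 √(5·6)=5.477.
Each quota rounded against its threshold gives P1 3, P3 6, P7 6 (total 15).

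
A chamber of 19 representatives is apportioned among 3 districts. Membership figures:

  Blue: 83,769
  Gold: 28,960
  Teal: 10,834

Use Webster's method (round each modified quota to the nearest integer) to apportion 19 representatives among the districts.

Blue=13, Gold=4, Teal=2

Standard divisor 123563/19 ≈ 6503.316; standard quotas: Blue 12.881, Gold 4.453, Teal 1.666.
Rounding to the nearest integer gives Blue 13, Gold 4, Teal 2 — total 19, matching the house size, so no adjustment is needed.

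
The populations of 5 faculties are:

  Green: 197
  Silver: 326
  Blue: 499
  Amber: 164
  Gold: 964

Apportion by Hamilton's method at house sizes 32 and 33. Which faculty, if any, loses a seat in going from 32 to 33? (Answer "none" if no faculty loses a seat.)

Amber

At 32 seats: Green 3, Silver 5, Blue 7, Amber 3, Gold 14.
At 33 seats: Green 3, Silver 5, Blue 8, Amber 2, Gold 15.
Amber drops from 3 to 2.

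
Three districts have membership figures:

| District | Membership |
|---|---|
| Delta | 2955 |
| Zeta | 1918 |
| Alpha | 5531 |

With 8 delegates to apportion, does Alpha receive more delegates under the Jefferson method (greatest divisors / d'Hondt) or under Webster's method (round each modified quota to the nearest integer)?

Jefferson: Delta 2, Zeta 1, Alpha 5.
Webster: Delta 2, Zeta 2, Alpha 4.
Alpha gets 5 under Jefferson and 4 under Webster.

Jefferson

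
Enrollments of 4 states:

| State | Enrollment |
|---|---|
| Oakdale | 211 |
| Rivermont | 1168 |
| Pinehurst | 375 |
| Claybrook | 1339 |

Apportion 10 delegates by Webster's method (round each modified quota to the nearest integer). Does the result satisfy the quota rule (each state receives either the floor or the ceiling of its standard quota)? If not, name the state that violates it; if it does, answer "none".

none

Standard quotas: Oakdale 0.682, Rivermont 3.776, Pinehurst 1.212, Claybrook 4.329.
Webster allocation: Oakdale 1, Rivermont 4, Pinehurst 1, Claybrook 4.
Every allocation lies between the lower and upper quota.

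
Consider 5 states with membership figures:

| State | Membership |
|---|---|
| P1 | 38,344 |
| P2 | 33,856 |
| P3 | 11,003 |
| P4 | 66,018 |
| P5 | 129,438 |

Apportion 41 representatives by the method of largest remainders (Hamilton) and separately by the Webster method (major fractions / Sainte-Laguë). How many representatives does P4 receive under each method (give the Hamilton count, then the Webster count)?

10 and 9

Hamilton: P1 6, P2 5, P3 1, P4 10, P5 19.
Webster: P1 6, P2 5, P3 2, P4 9, P5 19.
P4 gets 10 under Hamilton and 9 under Webster.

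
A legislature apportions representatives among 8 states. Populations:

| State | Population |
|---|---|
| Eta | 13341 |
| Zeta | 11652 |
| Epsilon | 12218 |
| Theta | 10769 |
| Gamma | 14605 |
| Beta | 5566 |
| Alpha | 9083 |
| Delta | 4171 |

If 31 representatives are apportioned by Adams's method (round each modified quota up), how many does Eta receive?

Standard divisor 81405/31 ≈ 2625.968; standard quotas: Eta 5.080, Zeta 4.437, Epsilon 4.653, Theta 4.101, Gamma 5.562, Beta 2.120, Alpha 3.459, Delta 1.588.
Rounding up gives 6, 5, 5, 5, 6, 3, 4, 2 = 36 seats, so the divisor must be adjusted.
With modified divisor 3000: modified quotas Eta 4.447, Zeta 3.884, Epsilon 4.073, Theta 3.590, Gamma 4.868, Beta 1.855, Alpha 3.028, Delta 1.390.
Rounding up: Eta 5, Zeta 4, Epsilon 5, Theta 4, Gamma 5, Beta 2, Alpha 4, Delta 2 (total 31).
Eta receives 5.

5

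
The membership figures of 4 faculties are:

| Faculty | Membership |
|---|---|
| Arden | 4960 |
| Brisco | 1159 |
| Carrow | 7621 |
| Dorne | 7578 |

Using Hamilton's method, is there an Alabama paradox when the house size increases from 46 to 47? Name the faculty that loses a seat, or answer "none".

Brisco

At 46 seats: Arden 11, Brisco 3, Carrow 16, Dorne 16.
At 47 seats: Arden 11, Brisco 2, Carrow 17, Dorne 17.
Brisco drops from 3 to 2.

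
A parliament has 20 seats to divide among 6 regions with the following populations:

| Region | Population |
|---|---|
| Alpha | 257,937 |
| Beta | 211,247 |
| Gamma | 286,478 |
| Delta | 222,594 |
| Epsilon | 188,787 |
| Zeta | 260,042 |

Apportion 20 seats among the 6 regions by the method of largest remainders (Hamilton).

Alpha 3, Beta 3, Gamma 4, Delta 3, Epsilon 3, Zeta 4

Total 1427085; standard divisor 1427085/20 ≈ 71354.25.
Standard quotas: Alpha 3.6149, Beta 2.9605, Gamma 4.0149, Delta 3.1196, Epsilon 2.6458, Zeta 3.6444.
Lower quotas: Alpha 3, Beta 2, Gamma 4, Delta 3, Epsilon 2, Zeta 3 (sum 17, leaving 3 seats).
Remainders in descending order: Beta 0.9605, Epsilon 0.6458, Zeta 0.6444, Alpha 0.6149, Delta 0.1196, Gamma 0.0149.
Largest remainders: Beta, Epsilon, Zeta receive the extra seats.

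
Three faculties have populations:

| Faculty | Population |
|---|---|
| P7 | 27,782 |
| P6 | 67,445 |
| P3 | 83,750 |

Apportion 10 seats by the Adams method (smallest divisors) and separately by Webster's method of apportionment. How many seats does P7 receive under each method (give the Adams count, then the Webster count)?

Adams: P7 2, P6 4, P3 4.
Webster: P7 1, P6 4, P3 5.
P7 gets 2 under Adams and 1 under Webster.

2 and 1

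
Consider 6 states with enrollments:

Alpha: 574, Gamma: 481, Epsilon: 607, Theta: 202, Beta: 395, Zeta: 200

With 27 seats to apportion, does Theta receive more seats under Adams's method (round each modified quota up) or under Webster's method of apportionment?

Adams: Alpha 6, Gamma 5, Epsilon 7, Theta 3, Beta 4, Zeta 2.
Webster: Alpha 7, Gamma 5, Epsilon 7, Theta 2, Beta 4, Zeta 2.
Theta gets 3 under Adams and 2 under Webster.

Adams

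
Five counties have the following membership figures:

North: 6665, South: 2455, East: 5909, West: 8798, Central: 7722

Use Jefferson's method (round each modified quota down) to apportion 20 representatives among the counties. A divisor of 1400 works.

With modified divisor 1400: modified quotas North 4.761, South 1.754, East 4.221, West 6.284, Central 5.516.
Rounding down: North 4, South 1, East 4, West 6, Central 5 (total 20).

North: 4, South: 1, East: 4, West: 6, Central: 5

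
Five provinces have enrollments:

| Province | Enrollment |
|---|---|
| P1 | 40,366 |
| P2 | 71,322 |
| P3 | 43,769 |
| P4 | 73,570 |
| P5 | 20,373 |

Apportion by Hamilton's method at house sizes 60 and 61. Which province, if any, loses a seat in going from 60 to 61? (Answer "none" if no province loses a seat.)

none

At 60 seats: P1 10, P2 17, P3 10, P4 18, P5 5.
At 61 seats: P1 10, P2 17, P3 11, P4 18, P5 5.
No province's allocation decreased.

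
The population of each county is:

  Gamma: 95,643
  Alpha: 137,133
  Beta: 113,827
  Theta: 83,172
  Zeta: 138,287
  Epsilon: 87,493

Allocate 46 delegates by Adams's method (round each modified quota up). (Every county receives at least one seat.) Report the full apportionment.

Gamma: 7, Alpha: 9, Beta: 8, Theta: 6, Zeta: 10, Epsilon: 6

Standard divisor 655555/46 ≈ 14251.196; standard quotas: Gamma 6.711, Alpha 9.623, Beta 7.987, Theta 5.836, Zeta 9.704, Epsilon 6.139.
Rounding up gives 7, 10, 8, 6, 10, 7 = 48 seats, so the divisor must be adjusted.
With modified divisor 15300: modified quotas Gamma 6.251, Alpha 8.963, Beta 7.440, Theta 5.436, Zeta 9.038, Epsilon 5.718.
Rounding up: Gamma 7, Alpha 9, Beta 8, Theta 6, Zeta 10, Epsilon 6 (total 46).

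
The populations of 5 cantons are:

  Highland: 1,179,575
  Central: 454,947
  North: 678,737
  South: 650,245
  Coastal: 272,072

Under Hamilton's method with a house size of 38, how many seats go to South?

Standard divisor: 3235576 ÷ 38 ≈ 85146.737.
Standard quotas: Highland 13.8534, Central 5.3431, North 7.9714, South 7.6368, Coastal 3.1953.
Lower quotas: Highland 13, Central 5, North 7, South 7, Coastal 3 (sum 35, leaving 3 seats).
Remainders in descending order: North 0.9714, Highland 0.8534, South 0.6368, Central 0.3431, Coastal 0.1953.
The surplus seats go to North, Highland, South.
South receives 8.

8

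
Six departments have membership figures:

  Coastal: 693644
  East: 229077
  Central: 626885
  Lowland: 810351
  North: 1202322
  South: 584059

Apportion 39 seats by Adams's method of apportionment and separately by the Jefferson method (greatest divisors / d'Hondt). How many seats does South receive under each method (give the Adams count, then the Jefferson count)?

Adams: Coastal 6, East 2, Central 6, Lowland 8, North 11, South 6.
Jefferson: Coastal 6, East 2, Central 6, Lowland 8, North 12, South 5.
South gets 6 under Adams and 5 under Jefferson.

6 and 5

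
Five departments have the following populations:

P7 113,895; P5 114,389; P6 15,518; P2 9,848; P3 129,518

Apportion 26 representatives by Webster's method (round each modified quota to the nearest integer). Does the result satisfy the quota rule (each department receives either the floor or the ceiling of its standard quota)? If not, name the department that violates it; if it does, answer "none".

Standard quotas: P7 7.728, P5 7.762, P6 1.053, P2 0.668, P3 8.788.
Webster allocation: P7 7, P5 8, P6 1, P2 1, P3 9.
Every allocation lies between the lower and upper quota.

none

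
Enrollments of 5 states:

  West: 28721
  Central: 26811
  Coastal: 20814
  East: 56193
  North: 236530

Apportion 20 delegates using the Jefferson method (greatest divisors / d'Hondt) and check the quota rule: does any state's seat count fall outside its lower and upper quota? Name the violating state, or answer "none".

Standard quotas: West 1.556, Central 1.453, Coastal 1.128, East 3.045, North 12.818.
Jefferson allocation: West 1, Central 1, Coastal 1, East 3, North 14.
North has quota 12.818 (lower 12, upper 13) but receives 14 — outside the quota interval.

North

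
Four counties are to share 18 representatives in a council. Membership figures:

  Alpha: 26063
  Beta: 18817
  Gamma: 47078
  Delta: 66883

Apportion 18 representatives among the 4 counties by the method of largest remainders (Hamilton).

Alpha=3, Beta=2, Gamma=5, Delta=8

The standard divisor is 158841/18 ≈ 8824.5.
Standard quotas: Alpha 2.9535, Beta 2.1324, Gamma 5.3349, Delta 7.5792.
Lower quotas: Alpha 2, Beta 2, Gamma 5, Delta 7 (sum 16, leaving 2 seats).
Remainders in descending order: Alpha 0.9535, Delta 0.5792, Gamma 0.3349, Beta 0.1324.
Largest remainders: Alpha, Delta receive the extra seats.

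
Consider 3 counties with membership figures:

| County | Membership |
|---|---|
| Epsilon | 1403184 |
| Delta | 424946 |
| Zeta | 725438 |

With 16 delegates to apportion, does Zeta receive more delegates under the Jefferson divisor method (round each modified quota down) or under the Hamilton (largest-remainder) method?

Jefferson

Jefferson: Epsilon 9, Delta 2, Zeta 5.
Hamilton: Epsilon 9, Delta 3, Zeta 4.
Zeta gets 5 under Jefferson and 4 under Hamilton.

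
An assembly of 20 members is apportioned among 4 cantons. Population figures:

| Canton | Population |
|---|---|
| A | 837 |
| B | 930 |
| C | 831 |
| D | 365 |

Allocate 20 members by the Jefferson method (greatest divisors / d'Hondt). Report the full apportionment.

A: 6; B: 6; C: 6; D: 2

Standard divisor 2963/20 ≈ 148.15; standard quotas: A 5.650, B 6.277, C 5.609, D 2.464.
Rounding down gives 5, 6, 5, 2 = 18 seats, so the divisor must be adjusted.
With modified divisor 136: modified quotas A 6.154, B 6.838, C 6.110, D 2.684.
Rounding down: A 6, B 6, C 6, D 2 (total 20).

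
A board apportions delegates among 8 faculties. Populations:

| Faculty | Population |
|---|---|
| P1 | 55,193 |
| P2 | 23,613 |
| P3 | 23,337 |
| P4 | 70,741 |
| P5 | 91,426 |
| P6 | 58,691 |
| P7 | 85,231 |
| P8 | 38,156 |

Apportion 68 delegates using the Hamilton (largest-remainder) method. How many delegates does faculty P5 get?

Total 446388; standard divisor 446388/68 ≈ 6564.529.
Standard quotas: P1 8.4078, P2 3.5971, P3 3.5550, P4 10.7762, P5 13.9273, P6 8.9406, P7 12.9836, P8 5.8125.
Lower quotas: P1 8, P2 3, P3 3, P4 10, P5 13, P6 8, P7 12, P8 5 (sum 62, leaving 6 seats).
Remainders in descending order: P7 0.9836, P6 0.9406, P5 0.9273, P8 0.8125, P4 0.7762, P2 0.5971, P3 0.5550, P1 0.4078.
The surplus seats go to P7, P6, P5, P8, P4, P2.
P5 receives 14.

14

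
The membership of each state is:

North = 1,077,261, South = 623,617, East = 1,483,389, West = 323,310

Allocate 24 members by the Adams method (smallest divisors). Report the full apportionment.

Standard divisor 3507577/24 ≈ 146149.042; standard quotas: North 7.371, South 4.267, East 10.150, West 2.212.
Rounding up gives 8, 5, 11, 3 = 27 seats, so the divisor must be adjusted.
With modified divisor 158800: modified quotas North 6.784, South 3.927, East 9.341, West 2.036.
Rounding up: North 7, South 4, East 10, West 3 (total 24).

North 7, South 4, East 10, West 3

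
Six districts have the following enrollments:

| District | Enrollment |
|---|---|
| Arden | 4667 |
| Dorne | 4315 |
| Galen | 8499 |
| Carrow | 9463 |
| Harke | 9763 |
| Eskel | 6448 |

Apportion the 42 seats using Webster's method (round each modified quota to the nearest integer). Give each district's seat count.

Standard divisor 43155/42 ≈ 1027.5; standard quotas: Arden 4.542, Dorne 4.200, Galen 8.272, Carrow 9.210, Harke 9.502, Eskel 6.275.
Rounding to the nearest integer gives Arden 5, Dorne 4, Galen 8, Carrow 9, Harke 10, Eskel 6 — total 42, matching the house size, so no adjustment is needed.

Arden 5, Dorne 4, Galen 8, Carrow 9, Harke 10, Eskel 6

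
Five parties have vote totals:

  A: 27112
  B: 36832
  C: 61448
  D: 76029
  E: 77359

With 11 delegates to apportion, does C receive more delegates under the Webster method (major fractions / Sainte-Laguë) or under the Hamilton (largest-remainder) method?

Webster

Webster: A 1, B 1, C 3, D 3, E 3.
Hamilton: A 1, B 2, C 2, D 3, E 3.
C gets 3 under Webster and 2 under Hamilton.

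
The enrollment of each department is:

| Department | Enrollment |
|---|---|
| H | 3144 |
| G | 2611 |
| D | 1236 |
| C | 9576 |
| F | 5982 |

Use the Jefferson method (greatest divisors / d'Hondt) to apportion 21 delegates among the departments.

Standard divisor 22549/21 ≈ 1073.762; standard quotas: H 2.928, G 2.432, D 1.151, C 8.918, F 5.571.
Rounding down gives 2, 2, 1, 8, 5 = 18 seats, so the divisor must be adjusted.
With modified divisor 980: modified quotas H 3.208, G 2.664, D 1.261, C 9.771, F 6.104.
Rounding down: H 3, G 2, D 1, C 9, F 6 (total 21).

H: 3; G: 2; D: 1; C: 9; F: 6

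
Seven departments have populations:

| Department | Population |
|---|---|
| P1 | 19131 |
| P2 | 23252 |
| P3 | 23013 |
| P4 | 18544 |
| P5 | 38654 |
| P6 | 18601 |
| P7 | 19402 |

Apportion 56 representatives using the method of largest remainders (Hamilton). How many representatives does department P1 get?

Standard divisor: 160597 ÷ 56 ≈ 2867.804.
Standard quotas: P1 6.6710, P2 8.1079, P3 8.0246, P4 6.4663, P5 13.4786, P6 6.4861, P7 6.7655.
Lower quotas: P1 6, P2 8, P3 8, P4 6, P5 13, P6 6, P7 6 (sum 53, leaving 3 seats).
Remainders in descending order: P7 0.7655, P1 0.6710, P6 0.4861, P5 0.4786, P4 0.4663, P2 0.1079, P3 0.0246.
Largest remainders: P7, P1, P6 receive the extra seats.
P1 receives 7.

7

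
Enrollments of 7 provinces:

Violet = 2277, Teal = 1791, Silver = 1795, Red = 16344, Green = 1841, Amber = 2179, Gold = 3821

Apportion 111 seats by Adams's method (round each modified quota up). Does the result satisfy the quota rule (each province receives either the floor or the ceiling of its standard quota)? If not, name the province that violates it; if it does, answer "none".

Standard quotas: Violet 8.411, Teal 6.616, Silver 6.631, Red 60.376, Green 6.801, Amber 8.049, Gold 14.115.
Adams allocation: Violet 9, Teal 7, Silver 7, Red 59, Green 7, Amber 8, Gold 14.
Red has quota 60.376 (lower 60, upper 61) but receives 59 — outside the quota interval.

Red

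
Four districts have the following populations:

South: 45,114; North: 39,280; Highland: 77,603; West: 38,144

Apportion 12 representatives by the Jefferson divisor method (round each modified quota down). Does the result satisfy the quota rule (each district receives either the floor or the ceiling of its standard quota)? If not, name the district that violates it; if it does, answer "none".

Standard quotas: South 2.705, North 2.355, Highland 4.653, West 2.287.
Jefferson allocation: South 3, North 2, Highland 5, West 2.
Every allocation lies between the lower and upper quota.

none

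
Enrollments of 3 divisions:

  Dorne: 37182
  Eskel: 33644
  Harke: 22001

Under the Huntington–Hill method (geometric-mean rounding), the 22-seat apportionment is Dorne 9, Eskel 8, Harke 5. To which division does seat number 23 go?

Priority for the next seat is population ÷ (√(s·(s+1))).
Priorities: Dorne 3919.327, Eskel 3964.983, Harke 4016.815.
Highest priority: Harke.

Harke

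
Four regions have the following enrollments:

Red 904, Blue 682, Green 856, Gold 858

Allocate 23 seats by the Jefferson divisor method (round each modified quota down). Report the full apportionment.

Standard divisor 3300/23 ≈ 143.478; standard quotas: Red 6.301, Blue 4.753, Green 5.966, Gold 5.980.
Rounding down gives 6, 4, 5, 5 = 20 seats, so the divisor must be adjusted.
With modified divisor 130: modified quotas Red 6.954, Blue 5.246, Green 6.585, Gold 6.600.
Rounding down: Red 6, Blue 5, Green 6, Gold 6 (total 23).

Red 6, Blue 5, Green 6, Gold 6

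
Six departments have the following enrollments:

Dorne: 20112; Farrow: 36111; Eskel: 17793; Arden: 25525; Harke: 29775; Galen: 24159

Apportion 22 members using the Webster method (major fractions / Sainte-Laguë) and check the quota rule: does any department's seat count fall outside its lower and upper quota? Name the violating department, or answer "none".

Standard quotas: Dorne 2.883, Farrow 5.176, Eskel 2.551, Arden 3.659, Harke 4.268, Galen 3.463.
Webster allocation: Dorne 3, Farrow 5, Eskel 3, Arden 4, Harke 4, Galen 3.
Every allocation lies between the lower and upper quota.

none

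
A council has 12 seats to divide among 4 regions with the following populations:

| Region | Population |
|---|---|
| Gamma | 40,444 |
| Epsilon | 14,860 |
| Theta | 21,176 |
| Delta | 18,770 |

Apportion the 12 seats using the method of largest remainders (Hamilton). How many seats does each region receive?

Standard divisor: 95250 ÷ 12 ≈ 7937.5.
Standard quotas: Gamma 5.0953, Epsilon 1.8721, Theta 2.6678, Delta 2.3647.
Lower quotas: Gamma 5, Epsilon 1, Theta 2, Delta 2 (sum 10, leaving 2 seats).
Remainders in descending order: Epsilon 0.8721, Theta 0.6678, Delta 0.3647, Gamma 0.0953.
Largest remainders: Epsilon, Theta receive the extra seats.

Gamma 5, Epsilon 2, Theta 3, Delta 2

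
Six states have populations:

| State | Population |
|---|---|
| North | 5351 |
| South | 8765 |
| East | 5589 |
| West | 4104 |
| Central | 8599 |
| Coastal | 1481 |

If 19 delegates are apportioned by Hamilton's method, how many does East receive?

Total 33889; standard divisor 33889/19 ≈ 1783.632.
Standard quotas: North 3.0001, South 4.9141, East 3.1335, West 2.3009, Central 4.8211, Coastal 0.8303.
Lower quotas: North 3, South 4, East 3, West 2, Central 4, Coastal 0 (sum 16, leaving 3 seats).
Remainders in descending order: South 0.9141, Coastal 0.8303, Central 0.8211, West 0.3009, East 0.1335, North 0.0001.
Largest remainders: South, Coastal, Central receive the extra seats.
East receives 3.

3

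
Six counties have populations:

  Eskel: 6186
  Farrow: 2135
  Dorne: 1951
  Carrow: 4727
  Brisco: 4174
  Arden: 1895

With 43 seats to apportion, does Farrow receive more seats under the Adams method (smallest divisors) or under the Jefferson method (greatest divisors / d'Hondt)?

Adams: Eskel 12, Farrow 5, Dorne 4, Carrow 10, Brisco 8, Arden 4.
Jefferson: Eskel 13, Farrow 4, Dorne 4, Carrow 10, Brisco 8, Arden 4.
Farrow gets 5 under Adams and 4 under Jefferson.

Adams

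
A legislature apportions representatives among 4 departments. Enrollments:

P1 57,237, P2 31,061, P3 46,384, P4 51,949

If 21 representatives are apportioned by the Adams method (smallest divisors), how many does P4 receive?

Standard divisor 186631/21 ≈ 8887.19; standard quotas: P1 6.440, P2 3.495, P3 5.219, P4 5.845.
Rounding up gives 7, 4, 6, 6 = 23 seats, so the divisor must be adjusted.
With modified divisor 9900: modified quotas P1 5.782, P2 3.137, P3 4.685, P4 5.247.
Rounding up: P1 6, P2 4, P3 5, P4 6 (total 21).
P4 receives 6.

6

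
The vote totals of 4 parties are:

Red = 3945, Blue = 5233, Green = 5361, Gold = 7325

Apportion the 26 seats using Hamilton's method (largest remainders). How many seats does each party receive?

Total 21864; standard divisor 21864/26 ≈ 840.923.
Standard quotas: Red 4.6913, Blue 6.2229, Green 6.3751, Gold 8.7107.
Lower quotas: Red 4, Blue 6, Green 6, Gold 8 (sum 24, leaving 2 seats).
Remainders in descending order: Gold 0.7107, Red 0.6913, Green 0.3751, Blue 0.2229.
The surplus seats go to Gold, Red.

Red 5; Blue 6; Green 6; Gold 9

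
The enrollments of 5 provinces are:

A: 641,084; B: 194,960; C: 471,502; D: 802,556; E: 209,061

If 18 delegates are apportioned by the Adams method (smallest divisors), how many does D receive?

6

Standard divisor 2319163/18 ≈ 128842.389; standard quotas: A 4.976, B 1.513, C 3.660, D 6.229, E 1.623.
Rounding up gives 5, 2, 4, 7, 2 = 20 seats, so the divisor must be adjusted.
With modified divisor 158700: modified quotas A 4.040, B 1.228, C 2.971, D 5.057, E 1.317.
Rounding up: A 5, B 2, C 3, D 6, E 2 (total 18).
D receives 6.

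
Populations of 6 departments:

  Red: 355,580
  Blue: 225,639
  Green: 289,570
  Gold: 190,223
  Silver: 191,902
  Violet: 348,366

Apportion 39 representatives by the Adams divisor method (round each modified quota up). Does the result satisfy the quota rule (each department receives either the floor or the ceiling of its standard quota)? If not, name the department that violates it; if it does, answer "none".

none

Standard quotas: Red 8.660, Blue 5.496, Green 7.053, Gold 4.633, Silver 4.674, Violet 8.485.
Adams allocation: Red 8, Blue 6, Green 7, Gold 5, Silver 5, Violet 8.
Every allocation lies between the lower and upper quota.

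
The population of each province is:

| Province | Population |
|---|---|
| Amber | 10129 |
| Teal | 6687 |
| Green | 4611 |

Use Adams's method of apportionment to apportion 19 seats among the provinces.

Amber 9, Teal 6, Green 4

Standard divisor 21427/19 ≈ 1127.737; standard quotas: Amber 8.982, Teal 5.930, Green 4.089.
Rounding up gives 9, 6, 5 = 20 seats, so the divisor must be adjusted.
With modified divisor 1200: modified quotas Amber 8.441, Teal 5.572, Green 3.842.
Rounding up: Amber 9, Teal 6, Green 4 (total 19).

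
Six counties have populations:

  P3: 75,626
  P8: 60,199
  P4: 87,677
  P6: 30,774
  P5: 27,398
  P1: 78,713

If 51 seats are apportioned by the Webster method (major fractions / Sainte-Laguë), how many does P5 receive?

Standard divisor 360387/51 ≈ 7066.412; standard quotas: P3 10.702, P8 8.519, P4 12.408, P6 4.355, P5 3.877, P1 11.139.
Rounding to the nearest integer gives P3 11, P8 9, P4 12, P6 4, P5 4, P1 11 — total 51, matching the house size, so no adjustment is needed.
P5 receives 4.

4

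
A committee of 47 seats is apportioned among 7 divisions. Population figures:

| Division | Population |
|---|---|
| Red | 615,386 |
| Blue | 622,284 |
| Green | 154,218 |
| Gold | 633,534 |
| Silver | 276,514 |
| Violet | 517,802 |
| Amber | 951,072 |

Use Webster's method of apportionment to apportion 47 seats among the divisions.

Standard divisor 3770810/47 ≈ 80230; standard quotas: Red 7.670, Blue 7.756, Green 1.922, Gold 7.896, Silver 3.447, Violet 6.454, Amber 11.854.
Rounding to the nearest integer gives Red 8, Blue 8, Green 2, Gold 8, Silver 3, Violet 6, Amber 12 — total 47, matching the house size, so no adjustment is needed.

Red 8; Blue 8; Green 2; Gold 8; Silver 3; Violet 6; Amber 12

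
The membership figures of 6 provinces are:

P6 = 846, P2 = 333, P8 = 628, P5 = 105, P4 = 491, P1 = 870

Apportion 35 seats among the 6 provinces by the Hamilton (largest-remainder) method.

P6 9, P2 4, P8 7, P5 1, P4 5, P1 9

Standard divisor: 3273 ÷ 35 ≈ 93.514.
Standard quotas: P6 9.047, P2 3.561, P8 6.716, P5 1.123, P4 5.251, P1 9.303.
Lower quotas: P6 9, P2 3, P8 6, P5 1, P4 5, P1 9 (sum 33, leaving 2 seats).
Remainders in descending order: P8 0.716, P2 0.561, P1 0.303, P4 0.251, P5 0.123, P6 0.047.
Largest remainders: P8, P2 receive the extra seats.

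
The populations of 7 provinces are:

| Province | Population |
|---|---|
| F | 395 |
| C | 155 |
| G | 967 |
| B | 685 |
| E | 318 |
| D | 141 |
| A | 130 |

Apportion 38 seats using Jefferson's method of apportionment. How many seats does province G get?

Standard divisor 2791/38 ≈ 73.447; standard quotas: F 5.378, C 2.110, G 13.166, B 9.326, E 4.330, D 1.920, A 1.770.
Rounding down gives 5, 2, 13, 9, 4, 1, 1 = 35 seats, so the divisor must be adjusted.
With modified divisor 67: modified quotas F 5.896, C 2.313, G 14.433, B 10.224, E 4.746, D 2.104, A 1.940.
Rounding down: F 5, C 2, G 14, B 10, E 4, D 2, A 1 (total 38).
G receives 14.

14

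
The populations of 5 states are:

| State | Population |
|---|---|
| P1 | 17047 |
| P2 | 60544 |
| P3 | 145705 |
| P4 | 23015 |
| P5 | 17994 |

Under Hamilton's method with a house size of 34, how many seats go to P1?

Standard divisor: 264305 ÷ 34 ≈ 7773.676.
Standard quotas: P1 2.1929, P2 7.7883, P3 18.7434, P4 2.9606, P5 2.3147.
Lower quotas: P1 2, P2 7, P3 18, P4 2, P5 2 (sum 31, leaving 3 seats).
Remainders in descending order: P4 0.9606, P2 0.7883, P3 0.7434, P5 0.3147, P1 0.1929.
The surplus seats go to P4, P2, P3.
P1 receives 2.

2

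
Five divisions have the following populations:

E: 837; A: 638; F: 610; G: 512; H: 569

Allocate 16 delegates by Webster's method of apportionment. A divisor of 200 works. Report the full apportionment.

With modified divisor 200: modified quotas E 4.185, A 3.190, F 3.050, G 2.560, H 2.845.
Rounding to the nearest integer: E 4, A 3, F 3, G 3, H 3 (total 16).

E 4, A 3, F 3, G 3, H 3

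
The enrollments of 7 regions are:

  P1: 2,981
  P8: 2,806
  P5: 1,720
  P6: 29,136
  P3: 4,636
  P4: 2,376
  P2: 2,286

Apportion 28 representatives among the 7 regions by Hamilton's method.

P1: 2; P8: 2; P5: 1; P6: 18; P3: 3; P4: 1; P2: 1

The standard divisor is 45941/28 ≈ 1640.75.
Standard quotas: P1 1.8169, P8 1.7102, P5 1.0483, P6 17.7577, P3 2.8255, P4 1.4481, P2 1.3933.
Lower quotas: P1 1, P8 1, P5 1, P6 17, P3 2, P4 1, P2 1 (sum 24, leaving 4 seats).
Remainders in descending order: P3 0.8255, P1 0.8169, P6 0.7577, P8 0.7102, P4 0.4481, P2 0.3933, P5 0.0483.
Largest remainders: P3, P1, P6, P8 receive the extra seats.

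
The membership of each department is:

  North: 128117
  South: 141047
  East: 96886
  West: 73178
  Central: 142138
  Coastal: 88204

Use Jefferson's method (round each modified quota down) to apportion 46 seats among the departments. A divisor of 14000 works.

With modified divisor 14000: modified quotas North 9.151, South 10.075, East 6.920, West 5.227, Central 10.153, Coastal 6.300.
Rounding down: North 9, South 10, East 6, West 5, Central 10, Coastal 6 (total 46).

North: 9, South: 10, East: 6, West: 5, Central: 10, Coastal: 6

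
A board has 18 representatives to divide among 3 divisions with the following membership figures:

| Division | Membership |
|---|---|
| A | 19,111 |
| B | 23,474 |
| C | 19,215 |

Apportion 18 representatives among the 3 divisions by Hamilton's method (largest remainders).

A 5, B 7, C 6

Total 61800; standard divisor 61800/18 ≈ 3433.333.
Standard quotas: A 5.5663, B 6.8371, C 5.5966.
Lower quotas: A 5, B 6, C 5 (sum 16, leaving 2 seats).
Remainders in descending order: B 0.8371, C 0.5966, A 0.5663.
The surplus seats go to B, C.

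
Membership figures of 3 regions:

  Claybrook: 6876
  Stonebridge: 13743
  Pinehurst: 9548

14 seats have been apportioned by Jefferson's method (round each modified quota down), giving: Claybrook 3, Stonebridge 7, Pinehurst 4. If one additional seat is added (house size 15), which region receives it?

Pinehurst

Priority for the next seat is population ÷ (current seats + 1).
Priorities: Claybrook 1719.000, Stonebridge 1717.875, Pinehurst 1909.600.
Highest priority: Pinehurst.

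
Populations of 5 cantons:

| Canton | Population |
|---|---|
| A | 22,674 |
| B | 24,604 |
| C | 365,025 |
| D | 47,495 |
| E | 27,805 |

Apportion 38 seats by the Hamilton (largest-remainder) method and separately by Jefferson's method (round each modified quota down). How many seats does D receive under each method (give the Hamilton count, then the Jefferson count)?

4 and 3

Hamilton: A 2, B 2, C 28, D 4, E 2.
Jefferson: A 1, B 2, C 30, D 3, E 2.
D gets 4 under Hamilton and 3 under Jefferson.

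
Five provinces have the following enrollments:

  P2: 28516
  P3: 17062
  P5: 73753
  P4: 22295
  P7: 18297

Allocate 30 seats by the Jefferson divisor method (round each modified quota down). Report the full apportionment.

P2 5, P3 3, P5 15, P4 4, P7 3

Standard divisor 159923/30 ≈ 5330.767; standard quotas: P2 5.349, P3 3.201, P5 13.835, P4 4.182, P7 3.432.
Rounding down gives 5, 3, 13, 4, 3 = 28 seats, so the divisor must be adjusted.
With modified divisor 4800: modified quotas P2 5.941, P3 3.555, P5 15.365, P4 4.645, P7 3.812.
Rounding down: P2 5, P3 3, P5 15, P4 4, P7 3 (total 30).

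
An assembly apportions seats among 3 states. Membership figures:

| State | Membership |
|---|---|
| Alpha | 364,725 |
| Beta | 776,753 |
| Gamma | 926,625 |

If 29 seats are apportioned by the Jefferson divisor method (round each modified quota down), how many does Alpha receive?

Standard divisor 2068103/29 ≈ 71313.897; standard quotas: Alpha 5.114, Beta 10.892, Gamma 12.994.
Rounding down gives 5, 10, 12 = 27 seats, so the divisor must be adjusted.
With modified divisor 68400: modified quotas Alpha 5.332, Beta 11.356, Gamma 13.547.
Rounding down: Alpha 5, Beta 11, Gamma 13 (total 29).
Alpha receives 5.

5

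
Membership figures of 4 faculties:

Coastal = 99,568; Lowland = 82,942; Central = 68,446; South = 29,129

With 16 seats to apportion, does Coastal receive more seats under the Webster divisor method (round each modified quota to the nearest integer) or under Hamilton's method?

Hamilton

Webster: Coastal 5, Lowland 5, Central 4, South 2.
Hamilton: Coastal 6, Lowland 5, Central 4, South 1.
Coastal gets 5 under Webster and 6 under Hamilton.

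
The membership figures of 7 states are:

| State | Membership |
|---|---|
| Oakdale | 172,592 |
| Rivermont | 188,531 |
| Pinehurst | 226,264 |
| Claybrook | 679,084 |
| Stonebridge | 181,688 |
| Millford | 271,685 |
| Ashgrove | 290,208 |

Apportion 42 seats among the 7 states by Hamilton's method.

Standard divisor: 2010052 ÷ 42 ≈ 47858.381.
Standard quotas: Oakdale 3.6063, Rivermont 3.9394, Pinehurst 4.7278, Claybrook 14.1894, Stonebridge 3.7964, Millford 5.6769, Ashgrove 6.0639.
Lower quotas: Oakdale 3, Rivermont 3, Pinehurst 4, Claybrook 14, Stonebridge 3, Millford 5, Ashgrove 6 (sum 38, leaving 4 seats).
Remainders in descending order: Rivermont 0.9394, Stonebridge 0.7964, Pinehurst 0.7278, Millford 0.6769, Oakdale 0.6063, Claybrook 0.1894, Ashgrove 0.0639.
Largest remainders: Rivermont, Stonebridge, Pinehurst, Millford receive the extra seats.

Oakdale 3, Rivermont 4, Pinehurst 5, Claybrook 14, Stonebridge 4, Millford 6, Ashgrove 6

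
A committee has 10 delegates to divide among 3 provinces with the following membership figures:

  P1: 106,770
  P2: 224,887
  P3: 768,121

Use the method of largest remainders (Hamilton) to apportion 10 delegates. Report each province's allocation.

P1 1, P2 2, P3 7

Total 1099778; standard divisor 1099778/10 ≈ 109977.8.
Standard quotas: P1 0.9708, P2 2.0448, P3 6.9843.
Lower quotas: P1 0, P2 2, P3 6 (sum 8, leaving 2 seats).
Remainders in descending order: P3 0.9843, P1 0.9708, P2 0.0448.
The surplus seats go to P3, P1.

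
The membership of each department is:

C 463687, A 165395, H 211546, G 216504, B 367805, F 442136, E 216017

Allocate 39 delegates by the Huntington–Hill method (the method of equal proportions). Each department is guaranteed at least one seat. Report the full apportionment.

C 9, A 3, H 4, G 4, B 7, F 8, E 4

With divisor 53376: modified quotas C 8.687, A 3.099, H 3.963, G 4.056, B 6.891, F 8.283, E 4.047.
Geometric-mean thresholds: C √(8·9)=8.485, A √(3·4)=3.464, H √(3·4)=3.464, G √(4·5)=4.472, B √(6·7)=6.481, F √(8·9)=8.485, E √(4·5)=4.472.
Each quota rounded against its threshold gives C 9, A 3, H 4, G 4, B 7, F 8, E 4 (total 39).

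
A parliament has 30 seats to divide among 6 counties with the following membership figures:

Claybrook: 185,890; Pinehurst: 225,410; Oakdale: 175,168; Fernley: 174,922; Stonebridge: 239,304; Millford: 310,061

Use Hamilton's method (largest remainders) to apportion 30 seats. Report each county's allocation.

Claybrook 4, Pinehurst 5, Oakdale 4, Fernley 4, Stonebridge 6, Millford 7

Total 1310755; standard divisor 1310755/30 ≈ 43691.833.
Standard quotas: Claybrook 4.2546, Pinehurst 5.1591, Oakdale 4.0092, Fernley 4.0035, Stonebridge 5.4771, Millford 7.0965.
Lower quotas: Claybrook 4, Pinehurst 5, Oakdale 4, Fernley 4, Stonebridge 5, Millford 7 (sum 29, leaving 1 seat).
Remainders in descending order: Stonebridge 0.4771, Claybrook 0.2546, Pinehurst 0.1591, Millford 0.0965, Oakdale 0.0092, Fernley 0.0035.
Largest remainder: Stonebridge receives the extra seat.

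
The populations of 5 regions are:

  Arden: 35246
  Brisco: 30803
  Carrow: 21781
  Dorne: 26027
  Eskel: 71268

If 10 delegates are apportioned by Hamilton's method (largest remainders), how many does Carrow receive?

Total 185125; standard divisor 185125/10 ≈ 18512.5.
Standard quotas: Arden 1.9039, Brisco 1.6639, Carrow 1.1766, Dorne 1.4059, Eskel 3.8497.
Lower quotas: Arden 1, Brisco 1, Carrow 1, Dorne 1, Eskel 3 (sum 7, leaving 3 seats).
Remainders in descending order: Arden 0.9039, Eskel 0.8497, Brisco 0.6639, Dorne 0.4059, Carrow 0.1766.
Largest remainders: Arden, Eskel, Brisco receive the extra seats.
Carrow receives 1.

1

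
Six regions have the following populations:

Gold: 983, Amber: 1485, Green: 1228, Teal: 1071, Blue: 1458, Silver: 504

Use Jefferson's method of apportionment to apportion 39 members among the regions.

Standard divisor 6729/39 ≈ 172.538; standard quotas: Gold 5.697, Amber 8.607, Green 7.117, Teal 6.207, Blue 8.450, Silver 2.921.
Rounding down gives 5, 8, 7, 6, 8, 2 = 36 seats, so the divisor must be adjusted.
With modified divisor 163: modified quotas Gold 6.031, Amber 9.110, Green 7.534, Teal 6.571, Blue 8.945, Silver 3.092.
Rounding down: Gold 6, Amber 9, Green 7, Teal 6, Blue 8, Silver 3 (total 39).

Gold: 6, Amber: 9, Green: 7, Teal: 6, Blue: 8, Silver: 3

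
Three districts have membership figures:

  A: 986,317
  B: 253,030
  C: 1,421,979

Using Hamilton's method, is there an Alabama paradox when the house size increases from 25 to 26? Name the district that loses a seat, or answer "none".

At 25 seats: A 9, B 3, C 13.
At 26 seats: A 10, B 2, C 14.
B drops from 3 to 2.

B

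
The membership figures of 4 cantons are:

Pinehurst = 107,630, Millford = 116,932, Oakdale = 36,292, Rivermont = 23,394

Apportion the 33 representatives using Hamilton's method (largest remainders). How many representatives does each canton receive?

The standard divisor is 284248/33 ≈ 8613.576.
Standard quotas: Pinehurst 12.4954, Millford 13.5753, Oakdale 4.2133, Rivermont 2.7159.
Lower quotas: Pinehurst 12, Millford 13, Oakdale 4, Rivermont 2 (sum 31, leaving 2 seats).
Remainders in descending order: Rivermont 0.7159, Millford 0.5753, Pinehurst 0.4954, Oakdale 0.2133.
Largest remainders: Rivermont, Millford receive the extra seats.

Pinehurst 12, Millford 14, Oakdale 4, Rivermont 3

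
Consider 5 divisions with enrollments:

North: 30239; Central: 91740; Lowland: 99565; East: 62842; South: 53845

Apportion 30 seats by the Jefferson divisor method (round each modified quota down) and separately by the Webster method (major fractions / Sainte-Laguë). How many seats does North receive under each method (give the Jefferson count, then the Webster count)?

Jefferson: North 2, Central 8, Lowland 9, East 6, South 5.
Webster: North 3, Central 8, Lowland 9, East 5, South 5.
North gets 2 under Jefferson and 3 under Webster.

2 and 3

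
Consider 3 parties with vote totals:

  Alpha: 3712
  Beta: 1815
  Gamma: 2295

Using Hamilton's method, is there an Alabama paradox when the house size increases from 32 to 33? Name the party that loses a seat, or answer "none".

At 32 seats: Alpha 15, Beta 8, Gamma 9.
At 33 seats: Alpha 16, Beta 7, Gamma 10.
Beta drops from 8 to 7.

Beta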